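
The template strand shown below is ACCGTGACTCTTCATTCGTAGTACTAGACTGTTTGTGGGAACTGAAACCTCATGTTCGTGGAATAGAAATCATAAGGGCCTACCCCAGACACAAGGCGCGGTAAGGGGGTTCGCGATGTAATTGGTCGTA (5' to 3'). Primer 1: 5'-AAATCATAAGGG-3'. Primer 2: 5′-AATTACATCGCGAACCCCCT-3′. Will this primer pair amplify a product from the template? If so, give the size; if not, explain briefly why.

Yes — a 57 bp product.

Primer 1 (AAATCATAAGGG) matches the top strand at positions 67–78; it acts as a forward primer.
Primer 2's reverse complement is AGGGGGTTCGCGATGTAATT, matching the top strand at positions 104–123; it acts as a reverse primer.
The 3' ends face each other across positions 67–123, giving a 57 bp product.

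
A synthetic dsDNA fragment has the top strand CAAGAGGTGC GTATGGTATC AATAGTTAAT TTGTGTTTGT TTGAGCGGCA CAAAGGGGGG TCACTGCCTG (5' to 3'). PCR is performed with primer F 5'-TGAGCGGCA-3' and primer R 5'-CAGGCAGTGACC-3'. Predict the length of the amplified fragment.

29 bp

The forward primer matches the template at positions 42–50.
Taking the reverse complement of CAGGCAGTGACC gives GGTCACTGCCTG, found at positions 59–70 on the template; the primer anneals here to the top strand with its 3' end pointing upstream.
The product runs from position 42 to position 70, so its length is 70 − 42 + 1 = 29 bp.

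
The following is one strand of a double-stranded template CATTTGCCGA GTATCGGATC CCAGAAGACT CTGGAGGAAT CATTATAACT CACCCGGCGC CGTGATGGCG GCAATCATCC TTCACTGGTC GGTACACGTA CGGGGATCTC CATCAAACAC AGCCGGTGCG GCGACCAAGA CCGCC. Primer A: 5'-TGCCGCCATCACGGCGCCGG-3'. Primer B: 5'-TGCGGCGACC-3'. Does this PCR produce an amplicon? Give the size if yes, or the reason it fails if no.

No product — the primers' 3' ends point away from each other.

Primer A (TGCCGCCATCACGGCGCCGG) has reverse complement CCGGCGCCGTGATGGCGGCA, which matches the top strand at positions 54–73; primer A anneals to the top strand there with its 3' end pointing upstream toward position 54.
Primer B (TGCGGCGACC) matches the top strand directly at positions 127–136; it anneals to the bottom strand with its 3' end pointing downstream toward position 136.
The 3' ends diverge (primer A extends toward position 1, primer B toward position 145), so the primers never converge on a shared product.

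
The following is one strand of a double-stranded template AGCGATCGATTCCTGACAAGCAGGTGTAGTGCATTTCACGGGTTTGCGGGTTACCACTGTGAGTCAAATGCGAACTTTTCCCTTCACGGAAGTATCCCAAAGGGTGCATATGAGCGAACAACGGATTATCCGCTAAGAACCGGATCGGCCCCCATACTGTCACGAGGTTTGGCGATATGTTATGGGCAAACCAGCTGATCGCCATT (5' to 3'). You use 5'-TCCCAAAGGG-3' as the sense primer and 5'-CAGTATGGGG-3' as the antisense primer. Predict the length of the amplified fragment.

65 bp

Forward primer TCCCAAAGGG is found on the top strand at positions 95–104.
Taking the reverse complement of CAGTATGGGG gives CCCCATACTG, found at positions 150–159 on the template; the primer anneals here to the top strand with its 3' end pointing upstream.
Amplicon spans positions 95–159: 65 bp.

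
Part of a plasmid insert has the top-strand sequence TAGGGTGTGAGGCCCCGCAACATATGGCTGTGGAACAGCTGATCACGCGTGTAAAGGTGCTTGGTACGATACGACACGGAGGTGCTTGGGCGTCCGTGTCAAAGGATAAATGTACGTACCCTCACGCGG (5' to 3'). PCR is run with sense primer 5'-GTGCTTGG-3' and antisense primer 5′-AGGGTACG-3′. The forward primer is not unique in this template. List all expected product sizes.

The forward primer GTGCTTGG matches the top strand at positions 57–64, 82–89.
The reverse primer's reverse complement is CGTACCCT, matching at positions 115–122.
Each forward site pairs with the reverse site to give a product ending at position 122: sizes 66, 41 bp.

66 bp, 41 bp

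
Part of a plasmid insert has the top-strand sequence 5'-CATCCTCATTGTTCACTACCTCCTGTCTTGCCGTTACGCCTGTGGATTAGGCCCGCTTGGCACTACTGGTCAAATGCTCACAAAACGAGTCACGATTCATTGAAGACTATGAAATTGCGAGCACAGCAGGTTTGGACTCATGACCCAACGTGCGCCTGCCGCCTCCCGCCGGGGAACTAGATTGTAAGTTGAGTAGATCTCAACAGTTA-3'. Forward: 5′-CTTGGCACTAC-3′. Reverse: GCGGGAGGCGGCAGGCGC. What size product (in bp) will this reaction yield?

The forward primer matches the template at positions 56–66.
Reverse complement of the reverse primer: GCGCCTGCCGCCTCCCGC. This occurs on the top strand at positions 152–169.
The product runs from position 56 to position 169, so its length is 169 − 56 + 1 = 114 bp.

114 bp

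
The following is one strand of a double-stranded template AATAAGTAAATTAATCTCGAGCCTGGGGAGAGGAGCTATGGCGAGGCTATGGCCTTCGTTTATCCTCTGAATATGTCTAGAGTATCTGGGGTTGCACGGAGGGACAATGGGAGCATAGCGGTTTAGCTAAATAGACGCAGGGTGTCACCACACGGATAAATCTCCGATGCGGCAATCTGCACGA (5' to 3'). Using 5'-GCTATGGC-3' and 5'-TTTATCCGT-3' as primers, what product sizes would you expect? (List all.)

126 bp, 115 bp

The forward primer GCTATGGC matches the top strand at positions 35–42, 46–53.
The reverse primer's reverse complement is ACGGATAAA, matching at positions 152–160.
Each forward site pairs with the reverse site to give a product ending at position 160: sizes 126, 115 bp.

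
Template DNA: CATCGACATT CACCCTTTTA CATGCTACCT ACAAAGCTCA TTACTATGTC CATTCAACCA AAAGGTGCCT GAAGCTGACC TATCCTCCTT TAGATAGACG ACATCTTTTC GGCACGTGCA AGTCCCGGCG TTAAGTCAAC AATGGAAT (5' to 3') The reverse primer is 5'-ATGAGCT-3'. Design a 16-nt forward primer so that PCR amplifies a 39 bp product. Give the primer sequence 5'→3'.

The reverse primer's reverse complement AGCTCAT matches the template at positions 35–41, so the product ends at position 41.
A 39 bp product then starts at position 41 − 39 + 1 = 3.
The forward primer is identical to the top strand there: TCGACATTCACCCTTT.

5'-TCGACATTCACCCTTT-3'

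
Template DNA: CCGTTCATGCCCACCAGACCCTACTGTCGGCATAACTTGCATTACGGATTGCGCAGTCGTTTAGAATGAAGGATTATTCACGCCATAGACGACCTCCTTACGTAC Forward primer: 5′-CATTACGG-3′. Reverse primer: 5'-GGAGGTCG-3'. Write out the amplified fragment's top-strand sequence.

5'-CATTACGGATTGCGCAGTCGTTTAGAATGAAGGATTATTCACGCCATAGACGACCTCC-3'

Forward primer CATTACGG is found on the top strand at positions 40–47.
The reverse primer's reverse complement is CGACCTCC, which matches the template at positions 90–97.
The product is the template from position 40 through 97 (58 bp).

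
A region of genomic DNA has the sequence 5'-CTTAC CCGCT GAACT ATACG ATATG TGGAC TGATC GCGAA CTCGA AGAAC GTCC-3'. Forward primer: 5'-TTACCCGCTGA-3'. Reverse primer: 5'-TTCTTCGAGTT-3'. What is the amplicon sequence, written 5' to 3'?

5'-TTACCCGCTGAACTATACGATATGTGGACTGATCGCGAACTCGAAGAA-3'

The forward primer matches the template at positions 2–12.
Taking the reverse complement of TTCTTCGAGTT gives AACTCGAAGAA, found at positions 39–49 on the template; the primer anneals here to the top strand with its 3' end pointing upstream.
The product is the template from position 2 through 49 (48 bp).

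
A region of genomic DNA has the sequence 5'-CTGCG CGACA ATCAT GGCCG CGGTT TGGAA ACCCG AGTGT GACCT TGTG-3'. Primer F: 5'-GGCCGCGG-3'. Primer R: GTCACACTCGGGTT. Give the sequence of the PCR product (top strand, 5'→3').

The forward primer matches the template at positions 16–23.
The reverse primer's reverse complement is AACCCGAGTGTGAC, which matches the template at positions 30–43.
The product is the template from position 16 through 43 (28 bp).

5'-GGCCGCGGTTTGGAAACCCGAGTGTGAC-3'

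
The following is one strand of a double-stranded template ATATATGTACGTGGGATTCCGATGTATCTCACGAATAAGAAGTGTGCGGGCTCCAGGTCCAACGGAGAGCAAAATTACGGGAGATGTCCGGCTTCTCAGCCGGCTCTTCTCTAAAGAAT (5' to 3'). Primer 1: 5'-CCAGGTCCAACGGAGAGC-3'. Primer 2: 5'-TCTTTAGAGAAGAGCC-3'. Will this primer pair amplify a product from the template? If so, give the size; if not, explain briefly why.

Primer 1 (CCAGGTCCAACGGAGAGC) matches the top strand at positions 53–70; it acts as a forward primer.
Primer 2's reverse complement is GGCTCTTCTCTAAAGA, matching the top strand at positions 102–117; it acts as a reverse primer.
The 3' ends face each other across positions 53–117, giving a 65 bp product.

Yes — a 65 bp product.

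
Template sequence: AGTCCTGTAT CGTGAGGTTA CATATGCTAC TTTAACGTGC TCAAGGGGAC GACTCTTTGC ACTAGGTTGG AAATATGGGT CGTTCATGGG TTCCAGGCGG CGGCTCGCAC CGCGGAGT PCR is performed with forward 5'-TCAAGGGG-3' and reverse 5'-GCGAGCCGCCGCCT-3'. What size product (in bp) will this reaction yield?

Scanning the template, TCAAGGGG occurs at positions 41–48; this primer anneals to the bottom strand there with its 3' end pointing downstream.
The reverse primer's reverse complement is AGGCGGCGGCTCGC, which matches the template at positions 95–108.
Product length = (reverse-primer end) − (forward-primer start) + 1 = 108 − 41 + 1 = 68 bp.

68 bp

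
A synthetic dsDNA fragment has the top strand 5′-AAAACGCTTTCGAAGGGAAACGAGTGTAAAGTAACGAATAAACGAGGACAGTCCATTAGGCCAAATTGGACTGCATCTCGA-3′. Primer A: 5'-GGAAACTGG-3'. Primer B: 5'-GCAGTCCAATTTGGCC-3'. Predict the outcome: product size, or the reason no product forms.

Primer A (GGAAACTGG) does not match the top strand, and its reverse complement CCAGTTTCC does not match either.
With no annealing site for primer A, no amplification occurs.

No product — primer A has no binding site in the template.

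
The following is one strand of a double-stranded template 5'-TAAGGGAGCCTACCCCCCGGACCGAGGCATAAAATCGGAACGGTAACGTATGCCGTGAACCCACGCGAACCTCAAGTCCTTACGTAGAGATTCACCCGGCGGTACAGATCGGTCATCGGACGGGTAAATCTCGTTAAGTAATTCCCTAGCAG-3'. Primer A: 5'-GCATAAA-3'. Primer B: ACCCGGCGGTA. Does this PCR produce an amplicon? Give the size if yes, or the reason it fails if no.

No product — both primers anneal to the same strand and extend in the same direction.

Primer A (GCATAAA) matches the top strand at positions 27–33 (3' end points downstream).
Primer B (ACCCGGCGGTA) also matches the top strand directly, at positions 94–104 — its reverse complement TACCGCCGGGT is not present.
Both primers anneal to the bottom strand with 3' ends pointing the same way, so neither can prime synthesis back toward the other.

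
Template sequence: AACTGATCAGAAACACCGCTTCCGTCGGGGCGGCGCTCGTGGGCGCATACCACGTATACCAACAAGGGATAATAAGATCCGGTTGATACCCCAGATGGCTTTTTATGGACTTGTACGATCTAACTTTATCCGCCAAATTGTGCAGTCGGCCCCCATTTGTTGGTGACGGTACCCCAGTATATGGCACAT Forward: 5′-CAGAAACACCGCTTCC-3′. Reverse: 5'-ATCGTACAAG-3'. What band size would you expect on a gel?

112 bp

Forward primer CAGAAACACCGCTTCC is found on the top strand at positions 8–23.
Taking the reverse complement of ATCGTACAAG gives CTTGTACGAT, found at positions 110–119 on the template; the primer anneals here to the top strand with its 3' end pointing upstream.
The product runs from position 8 to position 119, so its length is 119 − 8 + 1 = 112 bp.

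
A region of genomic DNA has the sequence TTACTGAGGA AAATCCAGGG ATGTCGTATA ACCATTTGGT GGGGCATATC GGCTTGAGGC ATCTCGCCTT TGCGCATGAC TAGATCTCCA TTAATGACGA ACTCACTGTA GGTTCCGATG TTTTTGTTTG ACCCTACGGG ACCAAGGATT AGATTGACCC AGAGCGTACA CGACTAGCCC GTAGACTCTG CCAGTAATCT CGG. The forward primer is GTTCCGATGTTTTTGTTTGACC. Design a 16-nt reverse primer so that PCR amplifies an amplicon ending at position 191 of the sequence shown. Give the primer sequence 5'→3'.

The forward primer binds at positions 112–133; the product's 3' end on the top strand is position 191.
The reverse primer anneals to the top strand over positions 176–191, i.e. to AGCCCGTAGACTCTGC.
Its sequence written 5'→3' is the reverse complement: GCAGAGTCTACGGGCT.

5'-GCAGAGTCTACGGGCT-3'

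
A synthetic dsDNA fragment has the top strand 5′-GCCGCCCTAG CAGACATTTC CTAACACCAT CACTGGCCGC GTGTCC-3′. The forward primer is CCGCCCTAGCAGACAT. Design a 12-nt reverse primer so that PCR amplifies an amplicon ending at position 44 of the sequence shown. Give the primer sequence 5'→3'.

5'-ACACGCGGCCAG-3'

The forward primer binds at positions 2–17; the product's 3' end on the top strand is position 44.
The reverse primer anneals to the top strand over positions 33–44, i.e. to CTGGCCGCGTGT.
Its sequence written 5'→3' is the reverse complement: ACACGCGGCCAG.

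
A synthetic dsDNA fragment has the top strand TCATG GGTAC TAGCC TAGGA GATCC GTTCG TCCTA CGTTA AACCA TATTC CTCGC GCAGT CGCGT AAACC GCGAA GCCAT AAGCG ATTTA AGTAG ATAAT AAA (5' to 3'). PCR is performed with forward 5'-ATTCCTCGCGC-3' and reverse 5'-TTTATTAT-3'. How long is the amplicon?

Forward primer ATTCCTCGCGC is found on the top strand at positions 47–57.
Reverse complement of the reverse primer: ATAATAAA. This occurs on the top strand at positions 96–103.
Amplicon spans positions 47–103: 57 bp.

57 bp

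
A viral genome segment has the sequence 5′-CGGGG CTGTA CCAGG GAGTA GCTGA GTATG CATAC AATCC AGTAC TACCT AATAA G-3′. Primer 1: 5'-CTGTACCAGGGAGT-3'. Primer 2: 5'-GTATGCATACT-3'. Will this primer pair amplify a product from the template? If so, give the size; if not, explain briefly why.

Yes — a 30 bp product.

Primer 1 (CTGTACCAGGGAGT) matches the top strand at positions 6–19; it acts as a forward primer.
Primer 2's reverse complement is AGTATGCATAC, matching the top strand at positions 25–35; it acts as a reverse primer.
The 3' ends face each other across positions 6–35, giving a 30 bp product.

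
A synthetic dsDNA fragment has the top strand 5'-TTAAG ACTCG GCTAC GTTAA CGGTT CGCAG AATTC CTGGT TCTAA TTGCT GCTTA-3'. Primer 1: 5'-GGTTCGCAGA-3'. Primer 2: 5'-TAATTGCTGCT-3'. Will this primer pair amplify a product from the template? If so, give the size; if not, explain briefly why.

Primer 1 (GGTTCGCAGA) matches the top strand at positions 22–31 (3' end points downstream).
Primer 2 (TAATTGCTGCT) also matches the top strand directly, at positions 43–53 — its reverse complement AGCAGCAATTA is not present.
Both primers anneal to the bottom strand with 3' ends pointing the same way, so neither can prime synthesis back toward the other.

No product — both primers anneal to the same strand and extend in the same direction.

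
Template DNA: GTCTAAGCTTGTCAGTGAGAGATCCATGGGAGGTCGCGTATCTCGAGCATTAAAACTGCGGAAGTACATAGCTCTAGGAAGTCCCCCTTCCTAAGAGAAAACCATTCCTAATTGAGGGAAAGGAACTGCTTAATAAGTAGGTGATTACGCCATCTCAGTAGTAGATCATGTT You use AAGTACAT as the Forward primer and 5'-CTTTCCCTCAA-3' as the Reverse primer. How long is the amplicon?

Forward primer AAGTACAT is found on the top strand at positions 62–69.
The reverse primer's reverse complement is TTGAGGGAAAG, which matches the template at positions 112–122.
Product length = (reverse-primer end) − (forward-primer start) + 1 = 122 − 62 + 1 = 61 bp.

61 bp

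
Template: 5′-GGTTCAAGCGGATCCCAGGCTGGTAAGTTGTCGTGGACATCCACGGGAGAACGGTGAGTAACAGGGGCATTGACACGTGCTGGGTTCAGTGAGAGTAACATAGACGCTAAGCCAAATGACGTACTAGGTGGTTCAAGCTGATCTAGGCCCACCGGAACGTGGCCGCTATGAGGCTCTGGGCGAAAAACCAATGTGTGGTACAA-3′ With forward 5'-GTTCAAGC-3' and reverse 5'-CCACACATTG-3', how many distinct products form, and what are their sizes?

Two products: 197 bp, 68 bp

The forward primer GTTCAAGC matches the top strand at positions 2–9, 131–138.
The reverse primer's reverse complement is CAATGTGTGG, matching at positions 189–198.
Each forward site pairs with the reverse site to give a product ending at position 198: sizes 197, 68 bp.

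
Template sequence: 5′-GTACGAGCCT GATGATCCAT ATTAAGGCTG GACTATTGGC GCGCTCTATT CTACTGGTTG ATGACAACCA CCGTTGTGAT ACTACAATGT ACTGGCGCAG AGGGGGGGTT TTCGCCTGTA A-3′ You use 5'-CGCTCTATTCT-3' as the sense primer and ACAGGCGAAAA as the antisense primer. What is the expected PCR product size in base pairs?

The forward primer matches the template at positions 42–52.
Taking the reverse complement of ACAGGCGAAAA gives TTTTCGCCTGT, found at positions 109–119 on the template; the primer anneals here to the top strand with its 3' end pointing upstream.
Product length = (reverse-primer end) − (forward-primer start) + 1 = 119 − 42 + 1 = 78 bp.

78 bp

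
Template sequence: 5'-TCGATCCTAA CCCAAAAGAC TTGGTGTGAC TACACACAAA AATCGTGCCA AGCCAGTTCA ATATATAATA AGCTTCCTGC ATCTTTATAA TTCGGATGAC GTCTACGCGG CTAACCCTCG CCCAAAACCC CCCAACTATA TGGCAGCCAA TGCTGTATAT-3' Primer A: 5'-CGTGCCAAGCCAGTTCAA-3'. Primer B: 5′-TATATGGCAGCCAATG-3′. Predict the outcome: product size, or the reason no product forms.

No product — both primers anneal to the same strand and extend in the same direction.

Primer A (CGTGCCAAGCCAGTTCAA) matches the top strand at positions 44–61 (3' end points downstream).
Primer B (TATATGGCAGCCAATG) also matches the top strand directly, at positions 137–152 — its reverse complement CATTGGCTGCCATATA is not present.
Both primers anneal to the bottom strand with 3' ends pointing the same way, so neither can prime synthesis back toward the other.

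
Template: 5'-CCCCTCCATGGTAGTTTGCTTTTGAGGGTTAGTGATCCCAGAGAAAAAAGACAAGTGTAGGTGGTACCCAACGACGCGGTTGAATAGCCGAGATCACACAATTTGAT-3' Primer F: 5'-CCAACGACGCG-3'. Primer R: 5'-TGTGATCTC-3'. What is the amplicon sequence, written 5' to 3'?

Forward primer CCAACGACGCG is found on the top strand at positions 68–78.
Reverse complement of the reverse primer: GAGATCACA. This occurs on the top strand at positions 90–98.
The product is the template from position 68 through 98 (31 bp).

5'-CCAACGACGCGGTTGAATAGCCGAGATCACA-3'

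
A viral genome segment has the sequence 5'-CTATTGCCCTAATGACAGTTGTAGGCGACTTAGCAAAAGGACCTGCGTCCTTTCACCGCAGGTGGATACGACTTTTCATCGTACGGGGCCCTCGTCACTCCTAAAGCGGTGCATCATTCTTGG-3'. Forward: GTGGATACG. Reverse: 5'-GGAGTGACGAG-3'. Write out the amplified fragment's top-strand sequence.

The forward primer matches the template at positions 62–70.
Reverse complement of the reverse primer: CTCGTCACTCC. This occurs on the top strand at positions 91–101.
The product is the template from position 62 through 101 (40 bp).

5'-GTGGATACGACTTTTCATCGTACGGGGCCCTCGTCACTCC-3'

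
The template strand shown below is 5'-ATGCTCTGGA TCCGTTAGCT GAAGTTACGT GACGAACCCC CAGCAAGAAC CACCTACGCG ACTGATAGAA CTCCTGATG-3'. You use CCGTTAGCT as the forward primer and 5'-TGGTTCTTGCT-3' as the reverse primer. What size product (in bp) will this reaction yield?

Scanning the template, CCGTTAGCT occurs at positions 12–20; this primer anneals to the bottom strand there with its 3' end pointing downstream.
Reverse complement of the reverse primer: AGCAAGAACCA. This occurs on the top strand at positions 42–52.
Amplicon spans positions 12–52: 41 bp.

41 bp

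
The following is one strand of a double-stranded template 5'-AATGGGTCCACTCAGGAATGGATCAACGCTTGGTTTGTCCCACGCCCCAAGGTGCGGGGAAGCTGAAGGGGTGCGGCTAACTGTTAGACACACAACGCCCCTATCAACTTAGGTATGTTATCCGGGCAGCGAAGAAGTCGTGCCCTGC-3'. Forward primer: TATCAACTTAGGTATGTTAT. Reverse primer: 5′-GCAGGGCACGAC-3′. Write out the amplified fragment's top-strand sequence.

5'-TATCAACTTAGGTATGTTATCCGGGCAGCGAAGAAGTCGTGCCCTGC-3'

Scanning the template, TATCAACTTAGGTATGTTAT occurs at positions 102–121; this primer anneals to the bottom strand there with its 3' end pointing downstream.
The reverse primer's reverse complement is GTCGTGCCCTGC, which matches the template at positions 137–148.
The product is the template from position 102 through 148 (47 bp).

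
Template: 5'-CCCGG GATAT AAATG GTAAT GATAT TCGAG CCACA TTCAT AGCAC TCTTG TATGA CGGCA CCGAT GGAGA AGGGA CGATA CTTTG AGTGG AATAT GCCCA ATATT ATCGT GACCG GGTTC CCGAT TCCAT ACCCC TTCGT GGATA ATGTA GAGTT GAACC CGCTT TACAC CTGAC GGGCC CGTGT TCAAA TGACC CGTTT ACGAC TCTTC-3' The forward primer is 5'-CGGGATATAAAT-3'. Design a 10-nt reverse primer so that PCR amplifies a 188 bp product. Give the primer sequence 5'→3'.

The forward primer binds at positions 3–14, so a 188 bp product ends at position 3 + 188 − 1 = 190.
The reverse primer anneals to the top strand over positions 181–190, i.e. to CGTGTTCAAA.
Its sequence written 5'→3' is the reverse complement: TTTGAACACG.

5'-TTTGAACACG-3'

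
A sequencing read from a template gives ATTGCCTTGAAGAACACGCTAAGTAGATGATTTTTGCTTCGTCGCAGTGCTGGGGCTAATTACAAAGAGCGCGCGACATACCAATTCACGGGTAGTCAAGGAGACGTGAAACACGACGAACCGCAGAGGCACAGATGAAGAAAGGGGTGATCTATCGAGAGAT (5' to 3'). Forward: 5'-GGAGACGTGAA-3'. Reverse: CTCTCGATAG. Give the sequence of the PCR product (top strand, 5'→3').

5'-GGAGACGTGAAACACGACGAACCGCAGAGGCACAGATGAAGAAAGGGGTGATCTATCGAGAG-3'

Forward primer GGAGACGTGAA is found on the top strand at positions 100–110.
The reverse primer's reverse complement is CTATCGAGAG, which matches the template at positions 152–161.
The product is the template from position 100 through 161 (62 bp).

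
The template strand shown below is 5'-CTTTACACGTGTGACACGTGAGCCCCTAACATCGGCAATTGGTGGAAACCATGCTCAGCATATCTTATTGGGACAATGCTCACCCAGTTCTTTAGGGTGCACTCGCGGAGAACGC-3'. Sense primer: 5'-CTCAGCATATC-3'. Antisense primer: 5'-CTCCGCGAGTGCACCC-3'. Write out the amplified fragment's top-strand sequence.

Forward primer CTCAGCATATC is found on the top strand at positions 54–64.
The reverse primer's reverse complement is GGGTGCACTCGCGGAG, which matches the template at positions 95–110.
The product is the template from position 54 through 110 (57 bp).

5'-CTCAGCATATCTTATTGGGACAATGCTCACCCAGTTCTTTAGGGTGCACTCGCGGAG-3'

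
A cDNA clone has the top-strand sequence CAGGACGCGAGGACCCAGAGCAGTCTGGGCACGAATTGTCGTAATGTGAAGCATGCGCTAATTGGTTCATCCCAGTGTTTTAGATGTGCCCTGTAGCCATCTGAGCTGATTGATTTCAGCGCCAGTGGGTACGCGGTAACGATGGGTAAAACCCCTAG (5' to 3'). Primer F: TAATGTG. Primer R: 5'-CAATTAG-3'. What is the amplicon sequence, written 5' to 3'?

5'-TAATGTGAAGCATGCGCTAATTG-3'

Forward primer TAATGTG is found on the top strand at positions 42–48.
The reverse primer's reverse complement is CTAATTG, which matches the template at positions 58–64.
The product is the template from position 42 through 64 (23 bp).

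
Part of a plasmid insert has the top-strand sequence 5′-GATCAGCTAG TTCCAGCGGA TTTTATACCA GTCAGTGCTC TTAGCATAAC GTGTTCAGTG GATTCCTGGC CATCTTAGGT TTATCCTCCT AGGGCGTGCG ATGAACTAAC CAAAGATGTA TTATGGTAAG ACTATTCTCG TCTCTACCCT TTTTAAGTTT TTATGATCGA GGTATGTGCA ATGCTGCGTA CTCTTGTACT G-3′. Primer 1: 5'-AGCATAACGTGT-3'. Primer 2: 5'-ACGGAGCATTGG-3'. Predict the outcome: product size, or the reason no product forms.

No product — primer 2 has no binding site in the template.

Primer 2 (ACGGAGCATTGG) does not match the top strand, and its reverse complement CCAATGCTCCGT does not match either.
With no annealing site for primer 2, no amplification occurs.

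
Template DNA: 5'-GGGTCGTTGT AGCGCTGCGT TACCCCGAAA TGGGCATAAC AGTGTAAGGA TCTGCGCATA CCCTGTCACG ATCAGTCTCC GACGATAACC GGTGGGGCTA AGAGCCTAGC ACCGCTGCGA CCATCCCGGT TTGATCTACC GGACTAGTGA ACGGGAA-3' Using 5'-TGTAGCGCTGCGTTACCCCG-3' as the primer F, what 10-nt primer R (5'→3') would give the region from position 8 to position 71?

5'-TCGTGACAGG-3'

The product's 3' end on the top strand is position 71.
The reverse primer anneals to the top strand over positions 62–71, i.e. to CCTGTCACGA.
Its sequence written 5'→3' is the reverse complement: TCGTGACAGG.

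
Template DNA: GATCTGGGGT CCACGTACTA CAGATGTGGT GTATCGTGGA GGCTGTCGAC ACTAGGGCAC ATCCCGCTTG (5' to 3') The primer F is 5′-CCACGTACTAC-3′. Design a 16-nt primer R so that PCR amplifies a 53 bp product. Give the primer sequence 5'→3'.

The forward primer binds at positions 11–21, so a 53 bp product ends at position 11 + 53 − 1 = 63.
The reverse primer anneals to the top strand over positions 48–63, i.e. to GACACTAGGGCACATC.
Its sequence written 5'→3' is the reverse complement: GATGTGCCCTAGTGTC.

5'-GATGTGCCCTAGTGTC-3'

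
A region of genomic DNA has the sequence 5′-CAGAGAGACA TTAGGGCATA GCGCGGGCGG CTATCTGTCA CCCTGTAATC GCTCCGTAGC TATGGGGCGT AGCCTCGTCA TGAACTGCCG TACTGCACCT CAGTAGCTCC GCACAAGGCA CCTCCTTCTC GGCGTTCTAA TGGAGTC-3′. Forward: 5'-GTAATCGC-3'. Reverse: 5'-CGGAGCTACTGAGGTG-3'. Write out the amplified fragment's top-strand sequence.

Forward primer GTAATCGC is found on the top strand at positions 45–52.
Reverse complement of the reverse primer: CACCTCAGTAGCTCCG. This occurs on the top strand at positions 96–111.
The product is the template from position 45 through 111 (67 bp).

5'-GTAATCGCTCCGTAGCTATGGGGCGTAGCCTCGTCATGAACTGCCGTACTGCACCTCAGTAGCTCCG-3'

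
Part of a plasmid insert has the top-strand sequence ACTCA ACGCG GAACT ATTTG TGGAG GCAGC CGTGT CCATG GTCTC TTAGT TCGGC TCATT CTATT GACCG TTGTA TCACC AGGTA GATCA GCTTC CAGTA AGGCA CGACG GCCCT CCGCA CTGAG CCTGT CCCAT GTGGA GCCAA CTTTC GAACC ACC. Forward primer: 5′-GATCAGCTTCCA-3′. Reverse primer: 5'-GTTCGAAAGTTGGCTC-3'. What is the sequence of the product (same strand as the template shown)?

5'-GATCAGCTTCCAGTAAGGCACGACGGCCCTCCGCACTGAGCCTGTCCCATGTGGAGCCAACTTTCGAAC-3'

Forward primer GATCAGCTTCCA is found on the top strand at positions 86–97.
The reverse primer's reverse complement is GAGCCAACTTTCGAAC, which matches the template at positions 139–154.
The product is the template from position 86 through 154 (69 bp).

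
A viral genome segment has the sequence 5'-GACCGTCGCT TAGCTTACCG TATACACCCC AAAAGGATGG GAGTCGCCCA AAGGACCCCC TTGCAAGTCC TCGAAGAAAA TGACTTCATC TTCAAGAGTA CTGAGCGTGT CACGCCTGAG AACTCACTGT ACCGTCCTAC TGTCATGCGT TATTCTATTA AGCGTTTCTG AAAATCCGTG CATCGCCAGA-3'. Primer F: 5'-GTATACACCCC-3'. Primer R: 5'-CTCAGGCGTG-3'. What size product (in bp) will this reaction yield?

101 bp

Scanning the template, GTATACACCCC occurs at positions 20–30; this primer anneals to the bottom strand there with its 3' end pointing downstream.
Reverse complement of the reverse primer: CACGCCTGAG. This occurs on the top strand at positions 111–120.
Amplicon spans positions 20–120: 101 bp.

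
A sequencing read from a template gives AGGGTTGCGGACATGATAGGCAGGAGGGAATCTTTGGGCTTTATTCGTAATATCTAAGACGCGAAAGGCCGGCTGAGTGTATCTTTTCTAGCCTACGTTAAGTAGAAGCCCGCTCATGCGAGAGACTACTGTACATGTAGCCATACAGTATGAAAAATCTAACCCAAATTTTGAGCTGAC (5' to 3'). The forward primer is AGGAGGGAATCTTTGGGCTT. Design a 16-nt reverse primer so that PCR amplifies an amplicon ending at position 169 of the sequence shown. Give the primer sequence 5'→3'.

The forward primer binds at positions 22–41; the product's 3' end on the top strand is position 169.
The reverse primer anneals to the top strand over positions 154–169, i.e. to AAAATCTAACCCAAAT.
Its sequence written 5'→3' is the reverse complement: ATTTGGGTTAGATTTT.

5'-ATTTGGGTTAGATTTT-3'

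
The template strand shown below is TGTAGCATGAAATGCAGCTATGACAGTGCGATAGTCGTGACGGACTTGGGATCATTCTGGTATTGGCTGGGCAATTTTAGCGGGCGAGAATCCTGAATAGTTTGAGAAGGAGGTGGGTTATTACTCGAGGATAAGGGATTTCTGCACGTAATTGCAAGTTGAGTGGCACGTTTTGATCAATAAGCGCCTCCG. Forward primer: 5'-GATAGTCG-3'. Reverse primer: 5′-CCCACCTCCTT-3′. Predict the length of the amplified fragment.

The forward primer matches the template at positions 30–37.
Reverse complement of the reverse primer: AAGGAGGTGGG. This occurs on the top strand at positions 107–117.
Amplicon spans positions 30–117: 88 bp.

88 bp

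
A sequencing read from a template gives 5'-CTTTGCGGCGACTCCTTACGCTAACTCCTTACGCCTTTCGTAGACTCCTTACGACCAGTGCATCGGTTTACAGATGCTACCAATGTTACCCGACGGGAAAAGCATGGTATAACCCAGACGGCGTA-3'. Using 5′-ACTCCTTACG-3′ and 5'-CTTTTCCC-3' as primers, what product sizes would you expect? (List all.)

The forward primer ACTCCTTACG matches the top strand at positions 11–20, 24–33, 44–53.
The reverse primer's reverse complement is GGGAAAAG, matching at positions 95–102.
Each forward site pairs with the reverse site to give a product ending at position 102: sizes 92, 79, 59 bp.

92 bp, 79 bp, 59 bp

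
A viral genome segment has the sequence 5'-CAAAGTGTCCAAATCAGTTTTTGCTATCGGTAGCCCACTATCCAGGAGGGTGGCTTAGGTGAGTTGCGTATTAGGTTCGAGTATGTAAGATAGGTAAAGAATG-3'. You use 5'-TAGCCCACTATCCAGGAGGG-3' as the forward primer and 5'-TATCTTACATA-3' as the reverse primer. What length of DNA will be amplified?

62 bp

Forward primer TAGCCCACTATCCAGGAGGG is found on the top strand at positions 31–50.
Taking the reverse complement of TATCTTACATA gives TATGTAAGATA, found at positions 82–92 on the template; the primer anneals here to the top strand with its 3' end pointing upstream.
The product runs from position 31 to position 92, so its length is 92 − 31 + 1 = 62 bp.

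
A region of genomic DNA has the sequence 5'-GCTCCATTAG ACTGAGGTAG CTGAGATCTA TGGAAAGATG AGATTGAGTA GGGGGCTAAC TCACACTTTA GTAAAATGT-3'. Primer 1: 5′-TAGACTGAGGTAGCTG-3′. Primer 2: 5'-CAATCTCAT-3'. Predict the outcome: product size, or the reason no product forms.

Primer 1 (TAGACTGAGGTAGCTG) matches the top strand at positions 8–23; it acts as a forward primer.
Primer 2's reverse complement is ATGAGATTG, matching the top strand at positions 38–46; it acts as a reverse primer.
The 3' ends face each other across positions 8–46, giving a 39 bp product.

Yes — a 39 bp product.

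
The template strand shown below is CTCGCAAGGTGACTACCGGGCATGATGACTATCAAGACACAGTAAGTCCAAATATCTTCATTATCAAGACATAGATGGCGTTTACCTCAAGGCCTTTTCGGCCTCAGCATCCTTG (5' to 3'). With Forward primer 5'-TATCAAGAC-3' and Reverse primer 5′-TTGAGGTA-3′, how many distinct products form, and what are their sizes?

Two products: 61 bp, 29 bp

The forward primer TATCAAGAC matches the top strand at positions 30–38, 62–70.
The reverse primer's reverse complement is TACCTCAA, matching at positions 83–90.
Each forward site pairs with the reverse site to give a product ending at position 90: sizes 61, 29 bp.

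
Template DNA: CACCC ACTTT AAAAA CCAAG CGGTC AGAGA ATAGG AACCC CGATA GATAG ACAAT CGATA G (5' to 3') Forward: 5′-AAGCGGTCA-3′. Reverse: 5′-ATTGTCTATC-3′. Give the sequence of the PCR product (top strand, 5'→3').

5'-AAGCGGTCAGAGAATAGGAACCCCGATAGATAGACAAT-3'

Forward primer AAGCGGTCA is found on the top strand at positions 18–26.
Taking the reverse complement of ATTGTCTATC gives GATAGACAAT, found at positions 46–55 on the template; the primer anneals here to the top strand with its 3' end pointing upstream.
The product is the template from position 18 through 55 (38 bp).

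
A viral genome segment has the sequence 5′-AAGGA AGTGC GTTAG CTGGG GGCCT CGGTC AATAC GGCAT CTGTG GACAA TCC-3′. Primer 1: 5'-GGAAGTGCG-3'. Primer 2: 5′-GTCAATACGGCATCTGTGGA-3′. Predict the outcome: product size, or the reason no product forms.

Primer 1 (GGAAGTGCG) matches the top strand at positions 3–11 (3' end points downstream).
Primer 2 (GTCAATACGGCATCTGTGGA) also matches the top strand directly, at positions 28–47 — its reverse complement TCCACAGATGCCGTATTGAC is not present.
Both primers anneal to the bottom strand with 3' ends pointing the same way, so neither can prime synthesis back toward the other.

No product — both primers anneal to the same strand and extend in the same direction.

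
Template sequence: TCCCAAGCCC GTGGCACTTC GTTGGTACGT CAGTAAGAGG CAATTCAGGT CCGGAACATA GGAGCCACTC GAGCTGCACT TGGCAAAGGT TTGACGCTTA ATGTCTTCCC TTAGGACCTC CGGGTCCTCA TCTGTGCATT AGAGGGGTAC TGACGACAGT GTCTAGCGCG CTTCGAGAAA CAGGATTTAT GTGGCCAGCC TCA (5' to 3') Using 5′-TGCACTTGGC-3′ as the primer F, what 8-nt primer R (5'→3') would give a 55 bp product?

The forward primer binds at positions 75–84, so a 55 bp product ends at position 75 + 55 − 1 = 129.
The reverse primer anneals to the top strand over positions 122–129, i.e. to GGGTCCTC.
Its sequence written 5'→3' is the reverse complement: GAGGACCC.

5'-GAGGACCC-3'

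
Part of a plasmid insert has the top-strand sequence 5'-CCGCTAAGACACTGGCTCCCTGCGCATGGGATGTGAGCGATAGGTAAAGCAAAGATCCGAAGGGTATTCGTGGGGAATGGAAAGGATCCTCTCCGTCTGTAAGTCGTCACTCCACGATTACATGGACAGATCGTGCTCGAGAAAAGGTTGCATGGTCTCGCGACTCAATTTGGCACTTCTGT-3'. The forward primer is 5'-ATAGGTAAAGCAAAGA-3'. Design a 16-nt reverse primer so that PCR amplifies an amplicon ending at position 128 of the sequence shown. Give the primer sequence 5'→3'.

5'-TGTCCATGTAATCGTG-3'

The forward primer binds at positions 40–55; the product's 3' end on the top strand is position 128.
The reverse primer anneals to the top strand over positions 113–128, i.e. to CACGATTACATGGACA.
Its sequence written 5'→3' is the reverse complement: TGTCCATGTAATCGTG.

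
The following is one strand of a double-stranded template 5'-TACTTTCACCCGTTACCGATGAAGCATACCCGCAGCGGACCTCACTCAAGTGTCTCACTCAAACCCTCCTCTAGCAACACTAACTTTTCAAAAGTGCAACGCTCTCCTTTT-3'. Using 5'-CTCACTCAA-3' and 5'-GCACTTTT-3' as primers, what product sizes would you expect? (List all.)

The forward primer CTCACTCAA matches the top strand at positions 41–49, 54–62.
The reverse primer's reverse complement is AAAAGTGC, matching at positions 90–97.
Each forward site pairs with the reverse site to give a product ending at position 97: sizes 57, 44 bp.

57 bp, 44 bp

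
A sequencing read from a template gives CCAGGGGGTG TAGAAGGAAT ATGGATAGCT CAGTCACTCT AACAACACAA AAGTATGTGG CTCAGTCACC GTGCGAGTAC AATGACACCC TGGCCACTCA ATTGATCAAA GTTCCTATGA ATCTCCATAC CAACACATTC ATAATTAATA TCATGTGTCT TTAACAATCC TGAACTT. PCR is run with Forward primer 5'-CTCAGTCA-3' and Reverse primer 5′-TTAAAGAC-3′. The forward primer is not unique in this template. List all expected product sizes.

136 bp, 104 bp

The forward primer CTCAGTCA matches the top strand at positions 29–36, 61–68.
The reverse primer's reverse complement is GTCTTTAA, matching at positions 157–164.
Each forward site pairs with the reverse site to give a product ending at position 164: sizes 136, 104 bp.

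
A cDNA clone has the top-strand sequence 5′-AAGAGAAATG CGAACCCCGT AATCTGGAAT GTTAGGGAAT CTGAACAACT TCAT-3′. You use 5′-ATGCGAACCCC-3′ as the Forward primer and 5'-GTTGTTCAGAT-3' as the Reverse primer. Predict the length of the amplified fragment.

42 bp

Forward primer ATGCGAACCCC is found on the top strand at positions 8–18.
Taking the reverse complement of GTTGTTCAGAT gives ATCTGAACAAC, found at positions 39–49 on the template; the primer anneals here to the top strand with its 3' end pointing upstream.
Product length = (reverse-primer end) − (forward-primer start) + 1 = 49 − 8 + 1 = 42 bp.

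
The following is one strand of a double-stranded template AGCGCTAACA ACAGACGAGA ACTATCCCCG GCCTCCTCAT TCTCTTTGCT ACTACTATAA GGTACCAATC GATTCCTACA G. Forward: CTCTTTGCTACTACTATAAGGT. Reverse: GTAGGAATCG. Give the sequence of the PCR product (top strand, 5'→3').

5'-CTCTTTGCTACTACTATAAGGTACCAATCGATTCCTAC-3'

Scanning the template, CTCTTTGCTACTACTATAAGGT occurs at positions 42–63; this primer anneals to the bottom strand there with its 3' end pointing downstream.
Reverse complement of the reverse primer: CGATTCCTAC. This occurs on the top strand at positions 70–79.
The product is the template from position 42 through 79 (38 bp).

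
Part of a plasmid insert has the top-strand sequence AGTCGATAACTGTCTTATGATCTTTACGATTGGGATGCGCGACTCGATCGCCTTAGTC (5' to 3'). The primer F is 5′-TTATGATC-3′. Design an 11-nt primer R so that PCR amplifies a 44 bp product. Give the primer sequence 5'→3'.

The forward primer binds at positions 15–22, so a 44 bp product ends at position 15 + 44 − 1 = 58.
The reverse primer anneals to the top strand over positions 48–58, i.e. to TCGCCTTAGTC.
Its sequence written 5'→3' is the reverse complement: GACTAAGGCGA.

5'-GACTAAGGCGA-3'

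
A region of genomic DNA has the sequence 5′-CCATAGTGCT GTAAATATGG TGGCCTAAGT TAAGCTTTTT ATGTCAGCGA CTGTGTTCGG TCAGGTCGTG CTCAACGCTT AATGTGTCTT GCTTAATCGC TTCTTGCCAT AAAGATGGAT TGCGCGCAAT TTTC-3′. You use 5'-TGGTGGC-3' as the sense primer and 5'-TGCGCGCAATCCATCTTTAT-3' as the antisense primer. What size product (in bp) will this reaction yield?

Forward primer TGGTGGC is found on the top strand at positions 18–24.
Taking the reverse complement of TGCGCGCAATCCATCTTTAT gives ATAAAGATGGATTGCGCGCA, found at positions 109–128 on the template; the primer anneals here to the top strand with its 3' end pointing upstream.
The product runs from position 18 to position 128, so its length is 128 − 18 + 1 = 111 bp.

111 bp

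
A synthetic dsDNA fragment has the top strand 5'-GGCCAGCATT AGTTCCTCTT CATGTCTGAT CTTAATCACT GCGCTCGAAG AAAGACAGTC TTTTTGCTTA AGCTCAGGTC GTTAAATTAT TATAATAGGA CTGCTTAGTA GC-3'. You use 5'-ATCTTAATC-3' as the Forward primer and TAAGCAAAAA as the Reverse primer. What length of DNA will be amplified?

42 bp

Scanning the template, ATCTTAATC occurs at positions 29–37; this primer anneals to the bottom strand there with its 3' end pointing downstream.
The reverse primer's reverse complement is TTTTTGCTTA, which matches the template at positions 61–70.
The product runs from position 29 to position 70, so its length is 70 − 29 + 1 = 42 bp.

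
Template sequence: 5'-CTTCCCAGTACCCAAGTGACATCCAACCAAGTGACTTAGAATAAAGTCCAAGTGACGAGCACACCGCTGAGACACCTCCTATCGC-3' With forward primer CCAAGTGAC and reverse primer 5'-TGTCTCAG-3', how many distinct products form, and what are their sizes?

Three products: 63 bp, 48 bp, 27 bp

The forward primer CCAAGTGAC matches the top strand at positions 12–20, 27–35, 48–56.
The reverse primer's reverse complement is CTGAGACA, matching at positions 67–74.
Each forward site pairs with the reverse site to give a product ending at position 74: sizes 63, 48, 27 bp.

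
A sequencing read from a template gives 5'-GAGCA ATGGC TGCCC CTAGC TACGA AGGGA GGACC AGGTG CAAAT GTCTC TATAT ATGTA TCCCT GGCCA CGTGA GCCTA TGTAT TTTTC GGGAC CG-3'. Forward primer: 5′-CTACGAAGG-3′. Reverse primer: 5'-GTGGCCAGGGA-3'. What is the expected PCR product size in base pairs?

Forward primer CTACGAAGG is found on the top strand at positions 20–28.
Taking the reverse complement of GTGGCCAGGGA gives TCCCTGGCCAC, found at positions 61–71 on the template; the primer anneals here to the top strand with its 3' end pointing upstream.
The product runs from position 20 to position 71, so its length is 71 − 20 + 1 = 52 bp.

52 bp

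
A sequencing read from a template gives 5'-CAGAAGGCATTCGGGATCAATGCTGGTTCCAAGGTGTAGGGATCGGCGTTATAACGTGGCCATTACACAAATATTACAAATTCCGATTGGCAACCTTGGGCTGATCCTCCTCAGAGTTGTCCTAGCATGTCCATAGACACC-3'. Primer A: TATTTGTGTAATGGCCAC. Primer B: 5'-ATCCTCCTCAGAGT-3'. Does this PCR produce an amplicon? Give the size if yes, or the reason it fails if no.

No product — the primers' 3' ends point away from each other.

Primer A (TATTTGTGTAATGGCCAC) has reverse complement GTGGCCATTACACAAATA, which matches the top strand at positions 56–73; primer A anneals to the top strand there with its 3' end pointing upstream toward position 56.
Primer B (ATCCTCCTCAGAGT) matches the top strand directly at positions 104–117; it anneals to the bottom strand with its 3' end pointing downstream toward position 117.
The 3' ends diverge (primer A extends toward position 1, primer B toward position 141), so the primers never converge on a shared product.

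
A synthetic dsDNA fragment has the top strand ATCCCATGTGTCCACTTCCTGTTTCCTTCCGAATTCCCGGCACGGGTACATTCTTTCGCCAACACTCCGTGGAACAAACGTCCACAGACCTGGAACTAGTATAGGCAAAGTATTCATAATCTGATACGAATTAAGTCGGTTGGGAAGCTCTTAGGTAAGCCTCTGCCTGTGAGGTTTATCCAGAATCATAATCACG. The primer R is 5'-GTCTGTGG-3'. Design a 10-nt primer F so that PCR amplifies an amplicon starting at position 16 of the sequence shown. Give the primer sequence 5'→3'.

The reverse primer's reverse complement CCACAGAC matches the template at positions 82–89; the product starts at position 16.
The forward primer is identical to the top strand over positions 16–25: TTCCTGTTTC.

5'-TTCCTGTTTC-3'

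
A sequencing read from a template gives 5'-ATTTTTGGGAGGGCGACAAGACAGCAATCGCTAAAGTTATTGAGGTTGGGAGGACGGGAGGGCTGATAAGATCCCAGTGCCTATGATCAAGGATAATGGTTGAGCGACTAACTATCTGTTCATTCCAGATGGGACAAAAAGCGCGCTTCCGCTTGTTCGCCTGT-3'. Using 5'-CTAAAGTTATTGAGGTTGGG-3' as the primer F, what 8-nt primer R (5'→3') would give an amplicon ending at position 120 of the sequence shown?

5'-AACAGATA-3'

The forward primer binds at positions 31–50; the product's 3' end on the top strand is position 120.
The reverse primer anneals to the top strand over positions 113–120, i.e. to TATCTGTT.
Its sequence written 5'→3' is the reverse complement: AACAGATA.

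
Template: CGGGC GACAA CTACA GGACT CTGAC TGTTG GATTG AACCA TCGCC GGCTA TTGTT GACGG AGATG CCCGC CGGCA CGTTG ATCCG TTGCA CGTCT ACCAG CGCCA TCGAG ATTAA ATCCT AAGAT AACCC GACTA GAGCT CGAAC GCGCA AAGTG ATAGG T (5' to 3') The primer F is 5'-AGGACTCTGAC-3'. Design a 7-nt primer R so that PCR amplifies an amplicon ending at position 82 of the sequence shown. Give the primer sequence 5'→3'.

The forward primer binds at positions 15–25; the product's 3' end on the top strand is position 82.
The reverse primer anneals to the top strand over positions 76–82, i.e. to CGTTGAT.
Its sequence written 5'→3' is the reverse complement: ATCAACG.

5'-ATCAACG-3'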